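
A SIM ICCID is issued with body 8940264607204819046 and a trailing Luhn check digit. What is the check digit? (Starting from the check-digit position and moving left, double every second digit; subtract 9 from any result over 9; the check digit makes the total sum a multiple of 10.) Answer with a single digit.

Partial digits right→left: 6 4 0 9 1 8 4 0 2 7 0 6 4 6 2 0 4 9 8
Double every second digit counting from the check-digit position (so the 1st, 3rd, 5th, ... of the partial from the right).
  doubled (with −9 where >9): 3 0 2 8 4 0 8 4 8 7 → sum 44
  kept as-is: 4 9 8 0 7 6 6 0 9 → sum 49
Total = 44 + 49 = 93.
Check digit = (10 − (93 mod 10)) mod 10 = 7.

7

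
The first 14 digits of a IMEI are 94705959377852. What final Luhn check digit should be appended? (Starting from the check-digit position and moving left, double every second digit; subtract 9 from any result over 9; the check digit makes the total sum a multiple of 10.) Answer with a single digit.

7

Partial digits right→left: 2 5 8 7 7 3 9 5 9 5 0 7 4 9
Double every second digit counting from the check-digit position (so the 1st, 3rd, 5th, ... of the partial from the right).
  doubled (with −9 where >9): 4 7 5 9 9 0 8 → sum 42
  kept as-is: 5 7 3 5 5 7 9 → sum 41
Total = 42 + 41 = 83.
Check digit = (10 − (83 mod 10)) mod 10 = 7.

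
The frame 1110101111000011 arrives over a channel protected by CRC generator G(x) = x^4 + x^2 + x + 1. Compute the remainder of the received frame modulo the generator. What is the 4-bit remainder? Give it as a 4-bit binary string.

Modulo-2 division of 1110101111000011 by 10111:
  pos 0: 11101 XOR 10111 = 01010
  pos 1: 10100 XOR 10111 = 00011
  pos 4: 11111 XOR 10111 = 01000
  pos 5: 10001 XOR 10111 = 00110
  pos 7: 11000 XOR 10111 = 01111
  pos 8: 11110 XOR 10111 = 01001
  pos 9: 10010 XOR 10111 = 00101
  pos 11: 10111 XOR 10111 = 00000
Remainder = 0000 (zero — the frame passes the CRC check).

0000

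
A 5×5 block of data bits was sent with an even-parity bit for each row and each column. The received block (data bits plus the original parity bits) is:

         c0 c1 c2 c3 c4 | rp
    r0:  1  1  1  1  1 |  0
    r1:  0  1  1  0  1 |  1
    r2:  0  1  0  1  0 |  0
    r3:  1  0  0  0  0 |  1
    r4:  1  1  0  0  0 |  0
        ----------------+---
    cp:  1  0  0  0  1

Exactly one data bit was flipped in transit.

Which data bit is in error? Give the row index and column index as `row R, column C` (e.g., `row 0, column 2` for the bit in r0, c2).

row 0, column 4

Recompute each row's even parity and compare to rp:
  r0: data parity 1, sent rp 0 → mismatch
  r1: data parity 1, sent rp 1 → ok
  r2: data parity 0, sent rp 0 → ok
  r3: data parity 1, sent rp 1 → ok
  r4: data parity 0, sent rp 0 → ok
Recompute each column's even parity and compare to cp:
  c0: data parity 1, sent cp 1 → ok
  c1: data parity 0, sent cp 0 → ok
  c2: data parity 0, sent cp 0 → ok
  c3: data parity 0, sent cp 0 → ok
  c4: data parity 0, sent cp 1 → mismatch
Exactly one row (r0) and one column (c4) fail → the flipped bit is at their intersection.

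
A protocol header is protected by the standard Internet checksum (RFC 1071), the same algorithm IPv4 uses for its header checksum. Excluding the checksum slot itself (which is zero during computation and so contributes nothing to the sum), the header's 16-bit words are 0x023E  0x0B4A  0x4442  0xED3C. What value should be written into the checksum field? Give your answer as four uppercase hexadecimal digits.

C0F8

One's-complement addition (fold any carry out of bit 15 back into bit 0):
  0x023E + 0x0B4A = 0x00D88
  0x0D88 + 0x4442 = 0x051CA
  0x51CA + 0xED3C = 0x13F06 → wrap carry → 0x3F07
One's-complement sum = 0x3F07.
Checksum = ~0x3F07 & 0xFFFF = 0xC0F8.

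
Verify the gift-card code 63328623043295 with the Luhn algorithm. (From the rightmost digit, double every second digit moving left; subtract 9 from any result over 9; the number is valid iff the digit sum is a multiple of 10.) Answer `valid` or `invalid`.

valid

From the right, keep odd positions and double even positions (subtract 9 from any doubled value over 9):
  doubled (positions 2,4,...): 9 6 0 4 7 6 3 → sum 35
  kept (positions 1,3,...): 5 2 4 3 6 2 3 → sum 25
Total = 60.
60 mod 10 = 0, so the number is valid.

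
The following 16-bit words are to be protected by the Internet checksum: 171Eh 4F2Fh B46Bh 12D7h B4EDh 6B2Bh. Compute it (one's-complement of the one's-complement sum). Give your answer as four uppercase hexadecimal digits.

One's-complement addition (fold any carry out of bit 15 back into bit 0):
  0x171E + 0x4F2F = 0x0664D
  0x664D + 0xB46B = 0x11AB8 → wrap carry → 0x1AB9
  0x1AB9 + 0x12D7 = 0x02D90
  0x2D90 + 0xB4ED = 0x0E27D
  0xE27D + 0x6B2B = 0x14DA8 → wrap carry → 0x4DA9
One's-complement sum = 0x4DA9.
Checksum = ~0x4DA9 & 0xFFFF = 0xB256.

B256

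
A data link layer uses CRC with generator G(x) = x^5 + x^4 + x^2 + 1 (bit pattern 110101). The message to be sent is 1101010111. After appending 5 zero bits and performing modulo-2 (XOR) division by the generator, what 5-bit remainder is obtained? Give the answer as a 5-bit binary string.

00001

Append 5 zeros: 110101011100000. Divide by 110101 (XOR where the leading bit is 1):
  pos 0: 110101 XOR 110101 = 000000
  pos 7: 111000 XOR 110101 = 001101
  pos 9: 110100 XOR 110101 = 000001
Remainder (last 5 bits) = 00001. This is the CRC / FCS.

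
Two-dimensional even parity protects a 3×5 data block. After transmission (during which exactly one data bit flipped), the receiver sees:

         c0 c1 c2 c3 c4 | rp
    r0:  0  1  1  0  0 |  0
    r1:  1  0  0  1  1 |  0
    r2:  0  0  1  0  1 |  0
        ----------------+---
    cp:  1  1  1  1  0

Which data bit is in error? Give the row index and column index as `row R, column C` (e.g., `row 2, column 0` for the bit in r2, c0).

Recompute each row's even parity and compare to rp:
  r0: data parity 0, sent rp 0 → ok
  r1: data parity 1, sent rp 0 → mismatch
  r2: data parity 0, sent rp 0 → ok
Recompute each column's even parity and compare to cp:
  c0: data parity 1, sent cp 1 → ok
  c1: data parity 1, sent cp 1 → ok
  c2: data parity 0, sent cp 1 → mismatch
  c3: data parity 1, sent cp 1 → ok
  c4: data parity 0, sent cp 0 → ok
Exactly one row (r1) and one column (c2) fail → the flipped bit is at their intersection.

row 1, column 2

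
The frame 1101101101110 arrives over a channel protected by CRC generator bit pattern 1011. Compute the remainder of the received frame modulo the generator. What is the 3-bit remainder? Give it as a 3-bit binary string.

000

Modulo-2 division of 1101101101110 by 1011:
  pos 0: 1101 XOR 1011 = 0110
  pos 1: 1101 XOR 1011 = 0110
  pos 2: 1100 XOR 1011 = 0111
  pos 3: 1111 XOR 1011 = 0100
  pos 4: 1001 XOR 1011 = 0010
  pos 6: 1001 XOR 1011 = 0010
  pos 8: 1011 XOR 1011 = 0000
Remainder = 000 (zero — the frame passes the CRC check).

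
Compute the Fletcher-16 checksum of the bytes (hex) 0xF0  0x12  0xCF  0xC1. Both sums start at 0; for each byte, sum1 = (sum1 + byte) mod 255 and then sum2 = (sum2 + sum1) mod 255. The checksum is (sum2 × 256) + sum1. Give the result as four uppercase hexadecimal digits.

Running sums (mod 255):
  after byte 0 (0xF0): sum1=240, sum2=240
  after byte 1 (0x12): sum1=3, sum2=243
  after byte 2 (0xCF): sum1=210, sum2=198
  after byte 3 (0xC1): sum1=148, sum2=91
Checksum = sum2·256 + sum1 = 91·256 + 148 = 23444 = 0x5B94.

5B94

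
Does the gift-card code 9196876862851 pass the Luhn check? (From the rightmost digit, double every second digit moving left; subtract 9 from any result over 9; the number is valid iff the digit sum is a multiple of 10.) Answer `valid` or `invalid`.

From the right, keep odd positions and double even positions (subtract 9 from any doubled value over 9):
  doubled (positions 2,4,...): 1 4 7 5 3 2 → sum 22
  kept (positions 1,3,...): 1 8 6 6 8 9 9 → sum 47
Total = 69.
69 mod 10 = 9, so the number is invalid.

invalid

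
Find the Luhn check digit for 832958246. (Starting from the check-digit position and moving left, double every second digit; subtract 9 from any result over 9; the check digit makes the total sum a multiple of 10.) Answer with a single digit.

7

Partial digits right→left: 6 4 2 8 5 9 2 3 8
Double every second digit counting from the check-digit position (so the 1st, 3rd, 5th, ... of the partial from the right).
  doubled (with −9 where >9): 3 4 1 4 7 → sum 19
  kept as-is: 4 8 9 3 → sum 24
Total = 19 + 24 = 43.
Check digit = (10 − (43 mod 10)) mod 10 = 7.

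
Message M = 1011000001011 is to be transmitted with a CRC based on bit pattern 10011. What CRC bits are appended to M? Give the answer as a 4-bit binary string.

Append 4 zeros: 10110000010110000. Divide by 10011 (XOR where the leading bit is 1):
  pos 0: 10110 XOR 10011 = 00101
  pos 2: 10100 XOR 10011 = 00111
  pos 4: 11100 XOR 10011 = 01111
  pos 5: 11111 XOR 10011 = 01100
  pos 6: 11000 XOR 10011 = 01011
  pos 7: 10111 XOR 10011 = 00100
  pos 9: 10010 XOR 10011 = 00001
Remainder (last 4 bits) = 1000. This is the CRC / FCS.

1000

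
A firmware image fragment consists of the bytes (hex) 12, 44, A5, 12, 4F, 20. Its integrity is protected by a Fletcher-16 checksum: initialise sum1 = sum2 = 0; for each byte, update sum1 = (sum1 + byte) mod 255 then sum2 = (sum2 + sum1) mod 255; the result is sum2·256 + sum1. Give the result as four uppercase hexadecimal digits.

4D7D

Running sums (mod 255):
  after byte 0 (12): sum1=18, sum2=18
  after byte 1 (44): sum1=86, sum2=104
  after byte 2 (A5): sum1=251, sum2=100
  after byte 3 (12): sum1=14, sum2=114
  after byte 4 (4F): sum1=93, sum2=207
  after byte 5 (20): sum1=125, sum2=77
Checksum = sum2·256 + sum1 = 77·256 + 125 = 19837 = 0x4D7D.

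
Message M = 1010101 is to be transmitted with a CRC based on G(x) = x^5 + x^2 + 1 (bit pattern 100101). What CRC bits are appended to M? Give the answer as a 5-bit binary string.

Append 5 zeros: 101010100000. Divide by 100101 (XOR where the leading bit is 1):
  pos 0: 101010 XOR 100101 = 001111
  pos 2: 111110 XOR 100101 = 011011
  pos 3: 110110 XOR 100101 = 010011
  pos 4: 100110 XOR 100101 = 000011
Remainder (last 5 bits) = 01100. This is the CRC / FCS.

01100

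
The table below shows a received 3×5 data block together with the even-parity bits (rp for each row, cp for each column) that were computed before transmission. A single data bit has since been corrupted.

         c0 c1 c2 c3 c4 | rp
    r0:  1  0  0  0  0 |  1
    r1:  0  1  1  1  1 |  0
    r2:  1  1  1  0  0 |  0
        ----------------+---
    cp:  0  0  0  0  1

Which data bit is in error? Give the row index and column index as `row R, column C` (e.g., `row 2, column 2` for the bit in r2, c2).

Recompute each row's even parity and compare to rp:
  r0: data parity 1, sent rp 1 → ok
  r1: data parity 0, sent rp 0 → ok
  r2: data parity 1, sent rp 0 → mismatch
Recompute each column's even parity and compare to cp:
  c0: data parity 0, sent cp 0 → ok
  c1: data parity 0, sent cp 0 → ok
  c2: data parity 0, sent cp 0 → ok
  c3: data parity 1, sent cp 0 → mismatch
  c4: data parity 1, sent cp 1 → ok
Exactly one row (r2) and one column (c3) fail → the flipped bit is at their intersection.

row 2, column 3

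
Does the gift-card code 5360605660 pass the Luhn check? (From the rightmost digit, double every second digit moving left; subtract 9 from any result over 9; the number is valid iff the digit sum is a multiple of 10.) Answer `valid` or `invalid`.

valid

From the right, keep odd positions and double even positions (subtract 9 from any doubled value over 9):
  doubled (positions 2,4,...): 3 1 3 3 1 → sum 11
  kept (positions 1,3,...): 0 6 0 0 3 → sum 9
Total = 20.
20 mod 10 = 0, so the number is valid.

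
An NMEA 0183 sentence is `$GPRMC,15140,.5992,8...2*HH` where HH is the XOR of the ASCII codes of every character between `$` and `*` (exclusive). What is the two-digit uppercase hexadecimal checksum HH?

XOR the ASCII codes of the payload characters:
  'G' = 0x47 → acc = 0x47
  'P' = 0x50 → acc = 0x17
  'R' = 0x52 → acc = 0x45
  'M' = 0x4D → acc = 0x08
  'C' = 0x43 → acc = 0x4B
  ',' = 0x2C → acc = 0x67
  '1' = 0x31 → acc = 0x56
  '5' = 0x35 → acc = 0x63
  '1' = 0x31 → acc = 0x52
  '4' = 0x34 → acc = 0x66
  '0' = 0x30 → acc = 0x56
  ',' = 0x2C → acc = 0x7A
  '.' = 0x2E → acc = 0x54
  '5' = 0x35 → acc = 0x61
  '9' = 0x39 → acc = 0x58
  '9' = 0x39 → acc = 0x61
  '2' = 0x32 → acc = 0x53
  ',' = 0x2C → acc = 0x7F
  '8' = 0x38 → acc = 0x47
  '.' = 0x2E → acc = 0x69
  '.' = 0x2E → acc = 0x47
  '.' = 0x2E → acc = 0x69
  '2' = 0x32 → acc = 0x5B
Checksum = 0x5B.

5B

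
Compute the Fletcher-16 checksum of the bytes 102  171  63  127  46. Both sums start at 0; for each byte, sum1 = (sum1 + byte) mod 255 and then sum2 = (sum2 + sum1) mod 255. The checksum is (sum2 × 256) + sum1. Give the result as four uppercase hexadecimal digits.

Running sums (mod 255):
  after byte 0 (102): sum1=102, sum2=102
  after byte 1 (171): sum1=18, sum2=120
  after byte 2 (63): sum1=81, sum2=201
  after byte 3 (127): sum1=208, sum2=154
  after byte 4 (46): sum1=254, sum2=153
Checksum = sum2·256 + sum1 = 153·256 + 254 = 39422 = 0x99FE.

99FE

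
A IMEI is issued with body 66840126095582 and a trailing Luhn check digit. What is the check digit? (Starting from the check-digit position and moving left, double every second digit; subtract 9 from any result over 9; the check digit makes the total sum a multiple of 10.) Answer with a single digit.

Partial digits right→left: 2 8 5 5 9 0 6 2 1 0 4 8 6 6
Double every second digit counting from the check-digit position (so the 1st, 3rd, 5th, ... of the partial from the right).
  doubled (with −9 where >9): 4 1 9 3 2 8 3 → sum 30
  kept as-is: 8 5 0 2 0 8 6 → sum 29
Total = 30 + 29 = 59.
Check digit = (10 − (59 mod 10)) mod 10 = 1.

1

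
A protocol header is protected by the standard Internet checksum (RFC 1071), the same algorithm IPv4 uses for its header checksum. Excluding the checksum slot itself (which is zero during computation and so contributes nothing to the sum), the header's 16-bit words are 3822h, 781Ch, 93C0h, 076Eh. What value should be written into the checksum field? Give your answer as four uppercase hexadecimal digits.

B492

One's-complement addition (fold any carry out of bit 15 back into bit 0):
  0x3822 + 0x781C = 0x0B03E
  0xB03E + 0x93C0 = 0x143FE → wrap carry → 0x43FF
  0x43FF + 0x076E = 0x04B6D
One's-complement sum = 0x4B6D.
Checksum = ~0x4B6D & 0xFFFF = 0xB492.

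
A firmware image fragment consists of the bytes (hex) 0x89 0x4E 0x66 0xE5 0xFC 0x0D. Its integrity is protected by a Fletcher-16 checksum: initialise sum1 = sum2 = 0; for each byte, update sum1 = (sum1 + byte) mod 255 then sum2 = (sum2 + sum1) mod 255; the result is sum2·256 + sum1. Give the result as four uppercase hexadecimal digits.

132E

Running sums (mod 255):
  after byte 0 (0x89): sum1=137, sum2=137
  after byte 1 (0x4E): sum1=215, sum2=97
  after byte 2 (0x66): sum1=62, sum2=159
  after byte 3 (0xE5): sum1=36, sum2=195
  after byte 4 (0xFC): sum1=33, sum2=228
  after byte 5 (0x0D): sum1=46, sum2=19
Checksum = sum2·256 + sum1 = 19·256 + 46 = 4910 = 0x132E.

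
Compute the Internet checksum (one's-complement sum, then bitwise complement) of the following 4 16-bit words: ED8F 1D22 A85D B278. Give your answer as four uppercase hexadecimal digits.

One's-complement addition (fold any carry out of bit 15 back into bit 0):
  0xED8F + 0x1D22 = 0x10AB1 → wrap carry → 0x0AB2
  0x0AB2 + 0xA85D = 0x0B30F
  0xB30F + 0xB278 = 0x16587 → wrap carry → 0x6588
One's-complement sum = 0x6588.
Checksum = ~0x6588 & 0xFFFF = 0x9A77.

9A77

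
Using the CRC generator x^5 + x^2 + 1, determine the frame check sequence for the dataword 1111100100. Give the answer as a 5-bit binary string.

Append 5 zeros: 111110010000000. Divide by 100101 (XOR where the leading bit is 1):
  pos 0: 111110 XOR 100101 = 011011
  pos 1: 110110 XOR 100101 = 010011
  pos 2: 100111 XOR 100101 = 000010
  pos 6: 100000 XOR 100101 = 000101
  pos 9: 101000 XOR 100101 = 001101
Remainder (last 5 bits) = 01101. This is the CRC / FCS.

01101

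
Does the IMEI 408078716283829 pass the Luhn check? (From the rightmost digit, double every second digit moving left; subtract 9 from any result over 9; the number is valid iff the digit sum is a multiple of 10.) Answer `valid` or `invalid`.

valid

From the right, keep odd positions and double even positions (subtract 9 from any doubled value over 9):
  doubled (positions 2,4,...): 4 6 4 2 7 0 0 → sum 23
  kept (positions 1,3,...): 9 8 8 6 7 7 8 4 → sum 57
Total = 80.
80 mod 10 = 0, so the number is valid.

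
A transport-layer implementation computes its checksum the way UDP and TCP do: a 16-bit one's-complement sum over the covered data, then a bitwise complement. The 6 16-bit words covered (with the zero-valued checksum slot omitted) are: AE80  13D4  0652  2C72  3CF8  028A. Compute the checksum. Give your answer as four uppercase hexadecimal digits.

CB64

One's-complement addition (fold any carry out of bit 15 back into bit 0):
  0xAE80 + 0x13D4 = 0x0C254
  0xC254 + 0x0652 = 0x0C8A6
  0xC8A6 + 0x2C72 = 0x0F518
  0xF518 + 0x3CF8 = 0x13210 → wrap carry → 0x3211
  0x3211 + 0x028A = 0x0349B
One's-complement sum = 0x349B.
Checksum = ~0x349B & 0xFFFF = 0xCB64.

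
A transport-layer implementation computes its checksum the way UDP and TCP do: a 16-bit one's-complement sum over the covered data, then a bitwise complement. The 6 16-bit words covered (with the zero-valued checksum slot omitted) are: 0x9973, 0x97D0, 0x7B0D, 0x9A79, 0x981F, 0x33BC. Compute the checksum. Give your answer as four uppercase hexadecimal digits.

One's-complement addition (fold any carry out of bit 15 back into bit 0):
  0x9973 + 0x97D0 = 0x13143 → wrap carry → 0x3144
  0x3144 + 0x7B0D = 0x0AC51
  0xAC51 + 0x9A79 = 0x146CA → wrap carry → 0x46CB
  0x46CB + 0x981F = 0x0DEEA
  0xDEEA + 0x33BC = 0x112A6 → wrap carry → 0x12A7
One's-complement sum = 0x12A7.
Checksum = ~0x12A7 & 0xFFFF = 0xED58.

ED58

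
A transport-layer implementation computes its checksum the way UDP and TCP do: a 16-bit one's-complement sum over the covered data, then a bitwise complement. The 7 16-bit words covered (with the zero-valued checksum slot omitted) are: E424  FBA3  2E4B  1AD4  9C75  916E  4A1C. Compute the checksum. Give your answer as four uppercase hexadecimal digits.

5F17

One's-complement addition (fold any carry out of bit 15 back into bit 0):
  0xE424 + 0xFBA3 = 0x1DFC7 → wrap carry → 0xDFC8
  0xDFC8 + 0x2E4B = 0x10E13 → wrap carry → 0x0E14
  0x0E14 + 0x1AD4 = 0x028E8
  0x28E8 + 0x9C75 = 0x0C55D
  0xC55D + 0x916E = 0x156CB → wrap carry → 0x56CC
  0x56CC + 0x4A1C = 0x0A0E8
One's-complement sum = 0xA0E8.
Checksum = ~0xA0E8 & 0xFFFF = 0x5F17.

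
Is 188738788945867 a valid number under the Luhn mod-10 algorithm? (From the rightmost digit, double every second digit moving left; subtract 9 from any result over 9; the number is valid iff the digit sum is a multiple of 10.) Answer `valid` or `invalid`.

From the right, keep odd positions and double even positions (subtract 9 from any doubled value over 9):
  doubled (positions 2,4,...): 3 1 9 7 7 5 7 → sum 39
  kept (positions 1,3,...): 7 8 4 8 7 3 8 1 → sum 46
Total = 85.
85 mod 10 = 5, so the number is invalid.

invalid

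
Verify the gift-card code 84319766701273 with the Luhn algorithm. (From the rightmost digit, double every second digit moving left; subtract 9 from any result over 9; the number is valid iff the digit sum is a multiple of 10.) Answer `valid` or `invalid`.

From the right, keep odd positions and double even positions (subtract 9 from any doubled value over 9):
  doubled (positions 2,4,...): 5 2 5 3 9 6 7 → sum 37
  kept (positions 1,3,...): 3 2 0 6 7 1 4 → sum 23
Total = 60.
60 mod 10 = 0, so the number is valid.

valid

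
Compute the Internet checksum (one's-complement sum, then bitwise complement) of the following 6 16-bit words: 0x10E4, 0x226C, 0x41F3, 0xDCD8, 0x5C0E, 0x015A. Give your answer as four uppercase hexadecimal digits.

One's-complement addition (fold any carry out of bit 15 back into bit 0):
  0x10E4 + 0x226C = 0x03350
  0x3350 + 0x41F3 = 0x07543
  0x7543 + 0xDCD8 = 0x1521B → wrap carry → 0x521C
  0x521C + 0x5C0E = 0x0AE2A
  0xAE2A + 0x015A = 0x0AF84
One's-complement sum = 0xAF84.
Checksum = ~0xAF84 & 0xFFFF = 0x507B.

507B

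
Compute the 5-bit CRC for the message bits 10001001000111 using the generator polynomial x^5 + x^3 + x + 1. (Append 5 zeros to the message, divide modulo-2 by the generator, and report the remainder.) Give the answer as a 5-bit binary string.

01010

Append 5 zeros: 1000100100011100000. Divide by 101011 (XOR where the leading bit is 1):
  pos 0: 100010 XOR 101011 = 001001
  pos 2: 100101 XOR 101011 = 001110
  pos 4: 111000 XOR 101011 = 010011
  pos 5: 100110 XOR 101011 = 001101
  pos 7: 110111 XOR 101011 = 011100
  pos 8: 111001 XOR 101011 = 010010
  pos 9: 100100 XOR 101011 = 001111
  pos 11: 111100 XOR 101011 = 010111
  pos 12: 101110 XOR 101011 = 000101
Remainder (last 5 bits) = 01010. This is the CRC / FCS.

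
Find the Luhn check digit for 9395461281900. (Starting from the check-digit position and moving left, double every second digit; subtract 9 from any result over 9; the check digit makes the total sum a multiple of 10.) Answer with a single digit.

9

Partial digits right→left: 0 0 9 1 8 2 1 6 4 5 9 3 9
Double every second digit counting from the check-digit position (so the 1st, 3rd, 5th, ... of the partial from the right).
  doubled (with −9 where >9): 0 9 7 2 8 9 9 → sum 44
  kept as-is: 0 1 2 6 5 3 → sum 17
Total = 44 + 17 = 61.
Check digit = (10 − (61 mod 10)) mod 10 = 9.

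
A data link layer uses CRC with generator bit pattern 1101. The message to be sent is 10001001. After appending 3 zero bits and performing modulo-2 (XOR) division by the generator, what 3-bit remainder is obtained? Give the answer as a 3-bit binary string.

Append 3 zeros: 10001001000. Divide by 1101 (XOR where the leading bit is 1):
  pos 0: 1000 XOR 1101 = 0101
  pos 1: 1011 XOR 1101 = 0110
  pos 2: 1100 XOR 1101 = 0001
  pos 5: 1010 XOR 1101 = 0111
  pos 6: 1110 XOR 1101 = 0011
Remainder (last 3 bits) = 110. This is the CRC / FCS.

110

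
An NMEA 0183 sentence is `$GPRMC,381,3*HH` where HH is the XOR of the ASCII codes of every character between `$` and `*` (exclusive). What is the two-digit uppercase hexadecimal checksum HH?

XOR the ASCII codes of the payload characters:
  'G' = 0x47 → acc = 0x47
  'P' = 0x50 → acc = 0x17
  'R' = 0x52 → acc = 0x45
  'M' = 0x4D → acc = 0x08
  'C' = 0x43 → acc = 0x4B
  ',' = 0x2C → acc = 0x67
  '3' = 0x33 → acc = 0x54
  '8' = 0x38 → acc = 0x6C
  '1' = 0x31 → acc = 0x5D
  ',' = 0x2C → acc = 0x71
  '3' = 0x33 → acc = 0x42
Checksum = 0x42.

42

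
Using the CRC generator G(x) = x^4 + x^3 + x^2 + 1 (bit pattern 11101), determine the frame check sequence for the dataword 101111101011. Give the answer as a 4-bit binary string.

Append 4 zeros: 1011111010110000. Divide by 11101 (XOR where the leading bit is 1):
  pos 0: 10111 XOR 11101 = 01010
  pos 1: 10101 XOR 11101 = 01000
  pos 2: 10001 XOR 11101 = 01100
  pos 3: 11000 XOR 11101 = 00101
  pos 5: 10110 XOR 11101 = 01011
  pos 6: 10111 XOR 11101 = 01010
  pos 7: 10101 XOR 11101 = 01000
  pos 8: 10000 XOR 11101 = 01101
  pos 9: 11010 XOR 11101 = 00111
  pos 11: 11100 XOR 11101 = 00001
Remainder (last 4 bits) = 0001. This is the CRC / FCS.

0001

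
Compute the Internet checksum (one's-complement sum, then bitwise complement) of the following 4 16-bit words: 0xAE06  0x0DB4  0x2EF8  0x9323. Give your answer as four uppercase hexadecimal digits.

8229

One's-complement addition (fold any carry out of bit 15 back into bit 0):
  0xAE06 + 0x0DB4 = 0x0BBBA
  0xBBBA + 0x2EF8 = 0x0EAB2
  0xEAB2 + 0x9323 = 0x17DD5 → wrap carry → 0x7DD6
One's-complement sum = 0x7DD6.
Checksum = ~0x7DD6 & 0xFFFF = 0x8229.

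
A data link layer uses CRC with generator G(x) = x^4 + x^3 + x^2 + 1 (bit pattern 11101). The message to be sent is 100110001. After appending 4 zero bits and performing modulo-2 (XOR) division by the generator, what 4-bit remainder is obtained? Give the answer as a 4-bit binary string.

1100

Append 4 zeros: 1001100010000. Divide by 11101 (XOR where the leading bit is 1):
  pos 0: 10011 XOR 11101 = 01110
  pos 1: 11100 XOR 11101 = 00001
  pos 5: 10010 XOR 11101 = 01111
  pos 6: 11110 XOR 11101 = 00011
Remainder (last 4 bits) = 1100. This is the CRC / FCS.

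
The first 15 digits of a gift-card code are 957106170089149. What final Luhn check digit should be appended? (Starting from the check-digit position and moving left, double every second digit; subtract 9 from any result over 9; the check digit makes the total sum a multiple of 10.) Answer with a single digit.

4

Partial digits right→left: 9 4 1 9 8 0 0 7 1 6 0 1 7 5 9
Double every second digit counting from the check-digit position (so the 1st, 3rd, 5th, ... of the partial from the right).
  doubled (with −9 where >9): 9 2 7 0 2 0 5 9 → sum 34
  kept as-is: 4 9 0 7 6 1 5 → sum 32
Total = 34 + 32 = 66.
Check digit = (10 − (66 mod 10)) mod 10 = 4.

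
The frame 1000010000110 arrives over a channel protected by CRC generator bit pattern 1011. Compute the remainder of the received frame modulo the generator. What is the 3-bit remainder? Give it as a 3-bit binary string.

Modulo-2 division of 1000010000110 by 1011:
  pos 0: 1000 XOR 1011 = 0011
  pos 2: 1101 XOR 1011 = 0110
  pos 3: 1100 XOR 1011 = 0111
  pos 4: 1110 XOR 1011 = 0101
  pos 5: 1010 XOR 1011 = 0001
  pos 8: 1011 XOR 1011 = 0000
Remainder = 000 (zero — the frame passes the CRC check).

000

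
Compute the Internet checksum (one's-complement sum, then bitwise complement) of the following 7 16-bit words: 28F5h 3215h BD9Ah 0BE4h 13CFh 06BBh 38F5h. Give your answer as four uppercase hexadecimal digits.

One's-complement addition (fold any carry out of bit 15 back into bit 0):
  0x28F5 + 0x3215 = 0x05B0A
  0x5B0A + 0xBD9A = 0x118A4 → wrap carry → 0x18A5
  0x18A5 + 0x0BE4 = 0x02489
  0x2489 + 0x13CF = 0x03858
  0x3858 + 0x06BB = 0x03F13
  0x3F13 + 0x38F5 = 0x07808
One's-complement sum = 0x7808.
Checksum = ~0x7808 & 0xFFFF = 0x87F7.

87F7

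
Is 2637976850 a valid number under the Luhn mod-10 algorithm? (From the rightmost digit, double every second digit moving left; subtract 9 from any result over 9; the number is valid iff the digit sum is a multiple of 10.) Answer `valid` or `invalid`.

invalid

From the right, keep odd positions and double even positions (subtract 9 from any doubled value over 9):
  doubled (positions 2,4,...): 1 3 9 6 4 → sum 23
  kept (positions 1,3,...): 0 8 7 7 6 → sum 28
Total = 51.
51 mod 10 = 1, so the number is invalid.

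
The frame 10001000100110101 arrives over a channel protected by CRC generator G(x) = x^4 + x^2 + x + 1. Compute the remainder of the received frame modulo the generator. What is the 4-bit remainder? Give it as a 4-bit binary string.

0100

Modulo-2 division of 10001000100110101 by 10111:
  pos 0: 10001 XOR 10111 = 00110
  pos 2: 11000 XOR 10111 = 01111
  pos 3: 11110 XOR 10111 = 01001
  pos 4: 10011 XOR 10111 = 00100
  pos 6: 10000 XOR 10111 = 00111
  pos 8: 11111 XOR 10111 = 01000
  pos 9: 10000 XOR 10111 = 00111
  pos 11: 11110 XOR 10111 = 01001
  pos 12: 10011 XOR 10111 = 00100
Remainder = 0100 (nonzero — an error is detected).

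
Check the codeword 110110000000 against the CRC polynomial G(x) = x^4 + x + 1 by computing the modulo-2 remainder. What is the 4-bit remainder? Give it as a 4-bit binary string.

0111

Modulo-2 division of 110110000000 by 10011:
  pos 0: 11011 XOR 10011 = 01000
  pos 1: 10000 XOR 10011 = 00011
  pos 4: 11000 XOR 10011 = 01011
  pos 5: 10110 XOR 10011 = 00101
  pos 7: 10100 XOR 10011 = 00111
Remainder = 0111 (nonzero — an error is detected).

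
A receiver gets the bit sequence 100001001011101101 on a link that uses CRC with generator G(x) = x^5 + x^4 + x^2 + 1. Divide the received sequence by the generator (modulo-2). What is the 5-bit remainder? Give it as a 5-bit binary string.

01101

Modulo-2 division of 100001001011101101 by 110101:
  pos 0: 100001 XOR 110101 = 010100
  pos 1: 101000 XOR 110101 = 011101
  pos 2: 111010 XOR 110101 = 001111
  pos 4: 111110 XOR 110101 = 001011
  pos 6: 101111 XOR 110101 = 011010
  pos 7: 110101 XOR 110101 = 000000
Remainder = 01101 (nonzero — an error is detected).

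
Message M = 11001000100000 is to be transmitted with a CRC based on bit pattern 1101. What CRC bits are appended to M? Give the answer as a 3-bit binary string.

111

Append 3 zeros: 11001000100000000. Divide by 1101 (XOR where the leading bit is 1):
  pos 0: 1100 XOR 1101 = 0001
  pos 3: 1100 XOR 1101 = 0001
  pos 6: 1010 XOR 1101 = 0111
  pos 7: 1110 XOR 1101 = 0011
  pos 9: 1100 XOR 1101 = 0001
  pos 12: 1000 XOR 1101 = 0101
  pos 13: 1010 XOR 1101 = 0111
Remainder (last 3 bits) = 111. This is the CRC / FCS.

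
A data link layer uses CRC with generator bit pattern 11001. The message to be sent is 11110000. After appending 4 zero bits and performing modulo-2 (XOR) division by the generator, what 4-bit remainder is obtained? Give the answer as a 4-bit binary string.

Append 4 zeros: 111100000000. Divide by 11001 (XOR where the leading bit is 1):
  pos 0: 11110 XOR 11001 = 00111
  pos 2: 11100 XOR 11001 = 00101
  pos 4: 10100 XOR 11001 = 01101
  pos 5: 11010 XOR 11001 = 00011
Remainder (last 4 bits) = 1100. This is the CRC / FCS.

1100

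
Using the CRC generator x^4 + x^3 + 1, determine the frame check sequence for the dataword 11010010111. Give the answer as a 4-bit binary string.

Append 4 zeros: 110100101110000. Divide by 11001 (XOR where the leading bit is 1):
  pos 0: 11010 XOR 11001 = 00011
  pos 3: 11010 XOR 11001 = 00011
  pos 6: 11111 XOR 11001 = 00110
  pos 8: 11000 XOR 11001 = 00001
Remainder (last 4 bits) = 0100. This is the CRC / FCS.

0100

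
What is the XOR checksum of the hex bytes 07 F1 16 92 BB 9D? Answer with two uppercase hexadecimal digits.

54

XOR the bytes together:
  start with 0x07
  0x07 ⊕ 0xF1 = 0xF6
  0xF6 ⊕ 0x16 = 0xE0
  0xE0 ⊕ 0x92 = 0x72
  0x72 ⊕ 0xBB = 0xC9
  0xC9 ⊕ 0x9D = 0x54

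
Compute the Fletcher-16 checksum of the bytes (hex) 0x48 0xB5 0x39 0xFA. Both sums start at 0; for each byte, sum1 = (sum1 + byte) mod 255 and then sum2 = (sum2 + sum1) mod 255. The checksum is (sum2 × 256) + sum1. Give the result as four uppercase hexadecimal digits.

Running sums (mod 255):
  after byte 0 (0x48): sum1=72, sum2=72
  after byte 1 (0xB5): sum1=253, sum2=70
  after byte 2 (0x39): sum1=55, sum2=125
  after byte 3 (0xFA): sum1=50, sum2=175
Checksum = sum2·256 + sum1 = 175·256 + 50 = 44850 = 0xAF32.

AF32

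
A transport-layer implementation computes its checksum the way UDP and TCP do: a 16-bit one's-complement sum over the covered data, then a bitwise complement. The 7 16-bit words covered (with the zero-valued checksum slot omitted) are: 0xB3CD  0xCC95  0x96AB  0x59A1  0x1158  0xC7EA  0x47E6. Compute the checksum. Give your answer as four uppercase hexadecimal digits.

6E26

One's-complement addition (fold any carry out of bit 15 back into bit 0):
  0xB3CD + 0xCC95 = 0x18062 → wrap carry → 0x8063
  0x8063 + 0x96AB = 0x1170E → wrap carry → 0x170F
  0x170F + 0x59A1 = 0x070B0
  0x70B0 + 0x1158 = 0x08208
  0x8208 + 0xC7EA = 0x149F2 → wrap carry → 0x49F3
  0x49F3 + 0x47E6 = 0x091D9
One's-complement sum = 0x91D9.
Checksum = ~0x91D9 & 0xFFFF = 0x6E26.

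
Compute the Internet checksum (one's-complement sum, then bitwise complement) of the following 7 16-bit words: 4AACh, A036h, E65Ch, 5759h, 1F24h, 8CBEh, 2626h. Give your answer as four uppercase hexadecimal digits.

One's-complement addition (fold any carry out of bit 15 back into bit 0):
  0x4AAC + 0xA036 = 0x0EAE2
  0xEAE2 + 0xE65C = 0x1D13E → wrap carry → 0xD13F
  0xD13F + 0x5759 = 0x12898 → wrap carry → 0x2899
  0x2899 + 0x1F24 = 0x047BD
  0x47BD + 0x8CBE = 0x0D47B
  0xD47B + 0x2626 = 0x0FAA1
One's-complement sum = 0xFAA1.
Checksum = ~0xFAA1 & 0xFFFF = 0x055E.

055E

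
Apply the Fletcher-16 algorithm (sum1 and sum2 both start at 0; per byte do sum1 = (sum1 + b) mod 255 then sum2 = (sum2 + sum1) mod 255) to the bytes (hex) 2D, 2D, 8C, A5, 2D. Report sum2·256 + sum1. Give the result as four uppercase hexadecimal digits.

Running sums (mod 255):
  after byte 0 (2D): sum1=45, sum2=45
  after byte 1 (2D): sum1=90, sum2=135
  after byte 2 (8C): sum1=230, sum2=110
  after byte 3 (A5): sum1=140, sum2=250
  after byte 4 (2D): sum1=185, sum2=180
Checksum = sum2·256 + sum1 = 180·256 + 185 = 46265 = 0xB4B9.

B4B9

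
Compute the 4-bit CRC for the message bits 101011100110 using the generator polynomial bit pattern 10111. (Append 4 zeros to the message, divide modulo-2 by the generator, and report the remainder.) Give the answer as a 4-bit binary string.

Append 4 zeros: 1010111001100000. Divide by 10111 (XOR where the leading bit is 1):
  pos 0: 10101 XOR 10111 = 00010
  pos 3: 10110 XOR 10111 = 00001
  pos 7: 10110 XOR 10111 = 00001
  pos 11: 10000 XOR 10111 = 00111
Remainder (last 4 bits) = 0111. This is the CRC / FCS.

0111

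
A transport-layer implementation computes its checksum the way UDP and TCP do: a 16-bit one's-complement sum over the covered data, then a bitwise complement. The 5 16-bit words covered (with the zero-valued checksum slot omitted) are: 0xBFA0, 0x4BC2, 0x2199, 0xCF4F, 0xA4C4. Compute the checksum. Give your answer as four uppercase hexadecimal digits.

5EEF

One's-complement addition (fold any carry out of bit 15 back into bit 0):
  0xBFA0 + 0x4BC2 = 0x10B62 → wrap carry → 0x0B63
  0x0B63 + 0x2199 = 0x02CFC
  0x2CFC + 0xCF4F = 0x0FC4B
  0xFC4B + 0xA4C4 = 0x1A10F → wrap carry → 0xA110
One's-complement sum = 0xA110.
Checksum = ~0xA110 & 0xFFFF = 0x5EEF.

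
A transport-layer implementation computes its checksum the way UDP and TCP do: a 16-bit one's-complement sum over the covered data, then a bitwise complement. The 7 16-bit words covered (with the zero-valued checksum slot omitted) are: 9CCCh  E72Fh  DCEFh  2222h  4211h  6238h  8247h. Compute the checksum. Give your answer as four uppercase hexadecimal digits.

One's-complement addition (fold any carry out of bit 15 back into bit 0):
  0x9CCC + 0xE72F = 0x183FB → wrap carry → 0x83FC
  0x83FC + 0xDCEF = 0x160EB → wrap carry → 0x60EC
  0x60EC + 0x2222 = 0x0830E
  0x830E + 0x4211 = 0x0C51F
  0xC51F + 0x6238 = 0x12757 → wrap carry → 0x2758
  0x2758 + 0x8247 = 0x0A99F
One's-complement sum = 0xA99F.
Checksum = ~0xA99F & 0xFFFF = 0x5660.

5660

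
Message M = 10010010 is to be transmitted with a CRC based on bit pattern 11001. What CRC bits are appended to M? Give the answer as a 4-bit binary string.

1000

Append 4 zeros: 100100100000. Divide by 11001 (XOR where the leading bit is 1):
  pos 0: 10010 XOR 11001 = 01011
  pos 1: 10110 XOR 11001 = 01111
  pos 2: 11111 XOR 11001 = 00110
  pos 4: 11000 XOR 11001 = 00001
Remainder (last 4 bits) = 1000. This is the CRC / FCS.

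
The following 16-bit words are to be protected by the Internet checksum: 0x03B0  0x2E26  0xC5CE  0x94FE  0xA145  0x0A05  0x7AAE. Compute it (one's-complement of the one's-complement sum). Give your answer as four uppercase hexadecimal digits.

4D63

One's-complement addition (fold any carry out of bit 15 back into bit 0):
  0x03B0 + 0x2E26 = 0x031D6
  0x31D6 + 0xC5CE = 0x0F7A4
  0xF7A4 + 0x94FE = 0x18CA2 → wrap carry → 0x8CA3
  0x8CA3 + 0xA145 = 0x12DE8 → wrap carry → 0x2DE9
  0x2DE9 + 0x0A05 = 0x037EE
  0x37EE + 0x7AAE = 0x0B29C
One's-complement sum = 0xB29C.
Checksum = ~0xB29C & 0xFFFF = 0x4D63.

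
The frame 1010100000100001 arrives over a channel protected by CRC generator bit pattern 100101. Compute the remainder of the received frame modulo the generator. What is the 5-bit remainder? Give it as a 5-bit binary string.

Modulo-2 division of 1010100000100001 by 100101:
  pos 0: 101010 XOR 100101 = 001111
  pos 2: 111100 XOR 100101 = 011001
  pos 3: 110010 XOR 100101 = 010111
  pos 4: 101110 XOR 100101 = 001011
  pos 6: 101110 XOR 100101 = 001011
  pos 8: 101100 XOR 100101 = 001001
  pos 10: 100101 XOR 100101 = 000000
Remainder = 00000 (zero — the frame passes the CRC check).

00000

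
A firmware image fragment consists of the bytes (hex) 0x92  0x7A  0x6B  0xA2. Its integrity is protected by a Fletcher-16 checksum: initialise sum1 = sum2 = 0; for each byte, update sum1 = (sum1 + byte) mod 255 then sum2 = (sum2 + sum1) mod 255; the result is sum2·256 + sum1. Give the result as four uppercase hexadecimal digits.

Running sums (mod 255):
  after byte 0 (0x92): sum1=146, sum2=146
  after byte 1 (0x7A): sum1=13, sum2=159
  after byte 2 (0x6B): sum1=120, sum2=24
  after byte 3 (0xA2): sum1=27, sum2=51
Checksum = sum2·256 + sum1 = 51·256 + 27 = 13083 = 0x331B.

331B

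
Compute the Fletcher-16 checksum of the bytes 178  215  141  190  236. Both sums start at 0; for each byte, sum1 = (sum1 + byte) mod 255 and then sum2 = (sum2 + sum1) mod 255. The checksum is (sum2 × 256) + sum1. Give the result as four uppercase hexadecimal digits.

Running sums (mod 255):
  after byte 0 (178): sum1=178, sum2=178
  after byte 1 (215): sum1=138, sum2=61
  after byte 2 (141): sum1=24, sum2=85
  after byte 3 (190): sum1=214, sum2=44
  after byte 4 (236): sum1=195, sum2=239
Checksum = sum2·256 + sum1 = 239·256 + 195 = 61379 = 0xEFC3.

EFC3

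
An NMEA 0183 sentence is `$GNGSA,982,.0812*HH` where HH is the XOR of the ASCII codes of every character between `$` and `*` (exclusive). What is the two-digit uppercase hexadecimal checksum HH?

4A

XOR the ASCII codes of the payload characters:
  'G' = 0x47 → acc = 0x47
  'N' = 0x4E → acc = 0x09
  'G' = 0x47 → acc = 0x4E
  'S' = 0x53 → acc = 0x1D
  'A' = 0x41 → acc = 0x5C
  ',' = 0x2C → acc = 0x70
  '9' = 0x39 → acc = 0x49
  '8' = 0x38 → acc = 0x71
  '2' = 0x32 → acc = 0x43
  ',' = 0x2C → acc = 0x6F
  '.' = 0x2E → acc = 0x41
  '0' = 0x30 → acc = 0x71
  '8' = 0x38 → acc = 0x49
  '1' = 0x31 → acc = 0x78
  '2' = 0x32 → acc = 0x4A
Checksum = 0x4A.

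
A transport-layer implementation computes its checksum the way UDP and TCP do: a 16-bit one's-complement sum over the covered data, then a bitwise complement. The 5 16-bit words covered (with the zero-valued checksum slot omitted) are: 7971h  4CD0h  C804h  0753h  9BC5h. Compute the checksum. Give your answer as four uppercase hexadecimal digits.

CEA0

One's-complement addition (fold any carry out of bit 15 back into bit 0):
  0x7971 + 0x4CD0 = 0x0C641
  0xC641 + 0xC804 = 0x18E45 → wrap carry → 0x8E46
  0x8E46 + 0x0753 = 0x09599
  0x9599 + 0x9BC5 = 0x1315E → wrap carry → 0x315F
One's-complement sum = 0x315F.
Checksum = ~0x315F & 0xFFFF = 0xCEA0.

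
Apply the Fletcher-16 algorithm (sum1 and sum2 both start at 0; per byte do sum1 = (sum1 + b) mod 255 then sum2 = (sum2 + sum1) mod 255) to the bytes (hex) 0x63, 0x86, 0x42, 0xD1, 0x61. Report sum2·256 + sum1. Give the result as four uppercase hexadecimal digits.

Running sums (mod 255):
  after byte 0 (0x63): sum1=99, sum2=99
  after byte 1 (0x86): sum1=233, sum2=77
  after byte 2 (0x42): sum1=44, sum2=121
  after byte 3 (0xD1): sum1=253, sum2=119
  after byte 4 (0x61): sum1=95, sum2=214
Checksum = sum2·256 + sum1 = 214·256 + 95 = 54879 = 0xD65F.

D65F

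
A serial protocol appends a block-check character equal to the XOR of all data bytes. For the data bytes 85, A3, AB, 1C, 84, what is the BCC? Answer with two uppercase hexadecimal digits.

XOR the bytes together:
  start with 0x85
  0x85 ⊕ 0xA3 = 0x26
  0x26 ⊕ 0xAB = 0x8D
  0x8D ⊕ 0x1C = 0x91
  0x91 ⊕ 0x84 = 0x15

15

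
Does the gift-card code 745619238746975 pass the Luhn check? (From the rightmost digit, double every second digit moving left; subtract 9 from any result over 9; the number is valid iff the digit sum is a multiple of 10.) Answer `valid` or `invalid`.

From the right, keep odd positions and double even positions (subtract 9 from any doubled value over 9):
  doubled (positions 2,4,...): 5 3 5 6 9 3 8 → sum 39
  kept (positions 1,3,...): 5 9 4 8 2 1 5 7 → sum 41
Total = 80.
80 mod 10 = 0, so the number is valid.

valid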